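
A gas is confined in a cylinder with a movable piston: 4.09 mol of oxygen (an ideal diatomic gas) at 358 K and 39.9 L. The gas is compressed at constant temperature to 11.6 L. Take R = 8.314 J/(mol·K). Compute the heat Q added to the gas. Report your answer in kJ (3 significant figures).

Isothermal ⇒ ΔU = 0, so Q = W = nRT ln(V₂/V₁).
Q = (4.09)(8.314)(358) ln(11.6/39.9) = 12174 × -1.235 = -15039 J.

Q ≈ -15.0 kJ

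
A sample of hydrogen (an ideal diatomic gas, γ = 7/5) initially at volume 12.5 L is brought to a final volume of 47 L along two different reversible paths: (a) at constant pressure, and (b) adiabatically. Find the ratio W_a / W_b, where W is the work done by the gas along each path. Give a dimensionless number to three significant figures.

W_a / W_b ≈ 2.68

Path (a) isobaric: W = P₁(V₂ − V₁) → W_a/(P₁V₁) = 2.76.
Path (b) adiabatic: W = P₁V₁(1 − (V₁/V₂)^(γ−1))/(γ−1) → W_b/(P₁V₁) = 1.028.
W_a / W_b = 2.76 / 1.028 = 2.684.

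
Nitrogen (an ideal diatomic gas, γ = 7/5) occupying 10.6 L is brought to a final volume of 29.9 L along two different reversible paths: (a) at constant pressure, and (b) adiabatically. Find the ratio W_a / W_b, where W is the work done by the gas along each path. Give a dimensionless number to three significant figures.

Path (a) isobaric: W = P₁(V₂ − V₁) → W_a/(P₁V₁) = 1.821.
Path (b) adiabatic: W = P₁V₁(1 − (V₁/V₂)^(γ−1))/(γ−1) → W_b/(P₁V₁) = 0.8488.
W_a / W_b = 1.821 / 0.8488 = 2.145.

W_a / W_b ≈ 2.15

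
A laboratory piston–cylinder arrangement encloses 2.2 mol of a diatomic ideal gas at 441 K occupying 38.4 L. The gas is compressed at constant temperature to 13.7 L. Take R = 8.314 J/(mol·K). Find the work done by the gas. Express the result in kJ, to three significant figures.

W ≈ -8.31 kJ

Isothermal: W = nRT ln(V₂/V₁).
W = (2.2)(8.314)(441) × ln(13.7/38.4)
  = 8066 × -1.031
W_by_gas = -8314 J.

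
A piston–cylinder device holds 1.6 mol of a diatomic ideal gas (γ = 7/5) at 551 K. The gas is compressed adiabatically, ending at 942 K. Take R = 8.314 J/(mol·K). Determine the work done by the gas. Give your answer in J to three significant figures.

Adiabatic ⇒ Q = 0, so W_by = −ΔU = nCᵥ(T₁ − T₂).
Cᵥ = 5R/2 = 20.79 J/(mol·K).
W = (1.6)(20.79)(551 − 942) = -13003 J.

W ≈ -13000 J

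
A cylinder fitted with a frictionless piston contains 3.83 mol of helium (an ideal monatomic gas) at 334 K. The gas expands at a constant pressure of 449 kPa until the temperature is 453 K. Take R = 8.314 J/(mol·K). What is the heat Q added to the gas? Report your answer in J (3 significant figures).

Isobaric: W = nRΔT = (3.83)(8.314)(119) = 3789 J.
ΔU = nCᵥΔT with Cᵥ = 3R/2: ΔU = (3.83)(12.47)(119) = 5684 J.
Q = ΔU + W = 5684 + 3789 = 9473 J.

Q ≈ 9470 J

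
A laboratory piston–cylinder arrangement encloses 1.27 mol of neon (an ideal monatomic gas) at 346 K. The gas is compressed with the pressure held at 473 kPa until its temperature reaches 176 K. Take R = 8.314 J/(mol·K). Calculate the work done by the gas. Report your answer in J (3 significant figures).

Isobaric: W = P ΔV = nR ΔT.
W = (1.27)(8.314)(176 − 346) = -1795 J.

W ≈ -1790 J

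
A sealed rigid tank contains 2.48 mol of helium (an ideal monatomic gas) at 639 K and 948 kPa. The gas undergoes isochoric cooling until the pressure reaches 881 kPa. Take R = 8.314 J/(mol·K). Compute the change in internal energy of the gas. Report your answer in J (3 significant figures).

ΔU ≈ -1400 J

Constant volume ⇒ W = 0, so Q = ΔU = nCᵥΔT with Cᵥ = 3R/2 = 12.47 J/(mol·K).
At constant V, T₂/T₁ = P₂/P₁ ⇒ ΔT = T₁(P₂/P₁ − 1) = 639·(881/948 − 1) = -45.16 K.
ΔU = (2.48)(12.47)(-45.16) = -1397 J.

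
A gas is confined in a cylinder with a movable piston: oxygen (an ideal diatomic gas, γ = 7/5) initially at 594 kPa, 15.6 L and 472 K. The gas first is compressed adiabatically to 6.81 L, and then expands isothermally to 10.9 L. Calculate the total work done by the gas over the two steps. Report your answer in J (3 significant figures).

Step 1 (adiabatic): W = (P₁V₁ − P₂V₂)/(γ−1) = (9266 − 12909)/0.4 = -9107 J.
After step 1: P = 1896 kPa, V = 6.81 L, T = 657.6 K.
Step 2 (isothermal): W = P₁V₁ ln(V₂/V₁) = (12909) ln(10.9/6.81) = 6072 J.
W_total = -9107 + 6072 = -3035 J.

W_total ≈ -3040 J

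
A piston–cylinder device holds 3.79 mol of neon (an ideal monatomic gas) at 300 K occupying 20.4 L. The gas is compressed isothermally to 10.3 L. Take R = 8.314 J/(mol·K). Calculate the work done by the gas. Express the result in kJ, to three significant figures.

Isothermal: W = nRT ln(V₂/V₁).
W = (3.79)(8.314)(300) × ln(10.3/20.4)
  = 9453 × -0.6834
W_by_gas = -6460 J.

W ≈ -6.46 kJ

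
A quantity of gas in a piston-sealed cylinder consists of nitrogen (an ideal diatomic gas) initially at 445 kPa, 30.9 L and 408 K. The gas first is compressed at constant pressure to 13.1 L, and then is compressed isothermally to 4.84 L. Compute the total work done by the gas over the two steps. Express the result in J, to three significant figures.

Step 1 (isobaric): W = PΔV = (445 kPa)(13.1 − 30.9 L) = -7921 J.
After step 1: P = 445 kPa, V = 13.1 L, T = 173 K.
Step 2 (isothermal): W = P₁V₁ ln(V₂/V₁) = (5830) ln(4.84/13.1) = -5804 J.
W_total = -7921 − 5804 = -13725 J.

W_total ≈ -13700 J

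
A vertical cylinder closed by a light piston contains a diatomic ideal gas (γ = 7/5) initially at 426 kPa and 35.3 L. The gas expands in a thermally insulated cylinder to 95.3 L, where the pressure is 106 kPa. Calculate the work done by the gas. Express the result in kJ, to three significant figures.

Adiabatic: W = (P₁V₁ − P₂V₂)/(γ − 1) with γ = 7/5.
P₁V₁ = 15038 J, P₂V₂ = 10102 J.
W = (15038 − 10102) / 0.4 = 12340 J.

W ≈ 12.3 kJ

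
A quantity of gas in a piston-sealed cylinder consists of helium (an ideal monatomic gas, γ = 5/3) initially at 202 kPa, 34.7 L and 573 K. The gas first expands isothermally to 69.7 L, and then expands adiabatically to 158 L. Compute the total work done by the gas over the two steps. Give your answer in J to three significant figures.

W_total ≈ 9310 J

Step 1 (isothermal): W = P₁V₁ ln(V₂/V₁) = (7009) ln(69.7/34.7) = 4889 J.
After step 1: P = 100.6 kPa, V = 69.7 L, T = 573 K.
Step 2 (adiabatic): W = (P₁V₁ − P₂V₂)/(γ−1) = (7009 − 4062)/0.667 = 4421 J.
W_total = 4889 + 4421 = 9310 J.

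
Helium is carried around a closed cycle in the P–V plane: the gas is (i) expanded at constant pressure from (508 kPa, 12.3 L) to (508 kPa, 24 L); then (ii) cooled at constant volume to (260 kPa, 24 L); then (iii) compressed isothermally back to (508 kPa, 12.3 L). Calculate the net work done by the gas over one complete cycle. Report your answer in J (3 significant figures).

Leg (i): W = PΔV = (508)(24 − 12.3) = 5944 J.
Leg (ii): W = 0.
Leg (iii): W = PᵢVᵢ ln(V_f/Vᵢ) = (6240) ln(12.3/24) = -4171 J.
W_net = 5944 − 4171 = 1772 J.

W_net ≈ 1770 J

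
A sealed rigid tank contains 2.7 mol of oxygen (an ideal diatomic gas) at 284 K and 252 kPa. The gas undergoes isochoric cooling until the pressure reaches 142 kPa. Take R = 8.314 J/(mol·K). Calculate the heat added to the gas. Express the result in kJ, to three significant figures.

Q ≈ -6.96 kJ

Constant volume ⇒ W = 0, so Q = ΔU = nCᵥΔT with Cᵥ = 5R/2 = 20.79 J/(mol·K).
At constant V, T₂/T₁ = P₂/P₁ ⇒ ΔT = T₁(P₂/P₁ − 1) = 284·(142/252 − 1) = -124 K.
ΔU = (2.7)(20.79)(-124) = -6957 J.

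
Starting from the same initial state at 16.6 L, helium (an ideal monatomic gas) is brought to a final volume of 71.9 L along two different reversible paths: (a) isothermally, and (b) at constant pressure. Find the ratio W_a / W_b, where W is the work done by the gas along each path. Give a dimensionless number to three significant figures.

Path (a) isothermal: W = P₁V₁ ln(V₂/V₁) → W_a/(P₁V₁) = 1.466.
Path (b) isobaric: W = P₁(V₂ − V₁) → W_b/(P₁V₁) = 3.331.
W_a / W_b = 1.466 / 3.331 = 0.44.

W_a / W_b ≈ 0.440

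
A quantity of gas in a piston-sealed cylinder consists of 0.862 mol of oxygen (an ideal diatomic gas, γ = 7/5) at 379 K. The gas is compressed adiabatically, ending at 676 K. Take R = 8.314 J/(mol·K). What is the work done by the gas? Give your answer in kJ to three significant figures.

Adiabatic ⇒ Q = 0, so W_by = −ΔU = nCᵥ(T₁ − T₂).
Cᵥ = 5R/2 = 20.79 J/(mol·K).
W = (0.862)(20.79)(379 − 676) = -5321 J.

W ≈ -5.32 kJ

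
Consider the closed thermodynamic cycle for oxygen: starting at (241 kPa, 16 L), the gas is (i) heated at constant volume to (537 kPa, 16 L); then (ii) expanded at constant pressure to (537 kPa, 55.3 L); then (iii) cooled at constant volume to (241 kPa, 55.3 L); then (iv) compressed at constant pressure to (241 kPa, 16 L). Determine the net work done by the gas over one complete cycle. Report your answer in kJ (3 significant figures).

Constant-volume legs do no work.
W(ii) = (537)(55.3 − 16) = 21104 J; W(iv) = (241)(16 − 55.3) = -9471 J.
W_net = 21104 − 9471 = 11633 J (the clockwise enclosed area).

W_net ≈ 11.6 kJ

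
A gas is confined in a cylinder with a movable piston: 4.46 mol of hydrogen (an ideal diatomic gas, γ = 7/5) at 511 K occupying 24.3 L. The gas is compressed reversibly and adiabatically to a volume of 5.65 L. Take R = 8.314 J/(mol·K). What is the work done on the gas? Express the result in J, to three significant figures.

Adiabatic: TV^(γ−1) = const with γ = 7/5.
T₂ = T₁ (V₁/V₂)^(γ−1) = 511 × (24.3/5.65)^0.4 = 511 × 1.792 = 915.9 K.
W_by = nCᵥ(T₁ − T₂) = (4.46)(20.79)(511 − 915.9) = -37534 J.
Work on gas = −W_by = 37534 J.

W ≈ 37500 J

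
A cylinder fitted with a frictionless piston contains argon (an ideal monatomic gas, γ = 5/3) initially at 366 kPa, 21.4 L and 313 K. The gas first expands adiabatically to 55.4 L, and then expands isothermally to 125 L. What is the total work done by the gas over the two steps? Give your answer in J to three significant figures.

Step 1 (adiabatic): W = (P₁V₁ − P₂V₂)/(γ−1) = (7832 − 4154)/0.667 = 5517 J.
After step 1: P = 74.99 kPa, V = 55.4 L, T = 166 K.
Step 2 (isothermal): W = P₁V₁ ln(V₂/V₁) = (4154) ln(125/55.4) = 3380 J.
W_total = 5517 + 3380 = 8898 J.

W_total ≈ 8900 J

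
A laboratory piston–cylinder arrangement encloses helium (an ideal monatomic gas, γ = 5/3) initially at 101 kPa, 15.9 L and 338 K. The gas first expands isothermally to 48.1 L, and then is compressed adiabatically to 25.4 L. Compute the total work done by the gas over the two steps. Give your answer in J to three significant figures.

Step 1 (isothermal): W = P₁V₁ ln(V₂/V₁) = (1606) ln(48.1/15.9) = 1778 J.
After step 1: P = 33.39 kPa, V = 48.1 L, T = 338 K.
Step 2 (adiabatic): W = (P₁V₁ − P₂V₂)/(γ−1) = (1606 − 2458)/0.667 = -1278 J.
W_total = 1778 − 1278 = 499.4 J.

W_total ≈ 499 J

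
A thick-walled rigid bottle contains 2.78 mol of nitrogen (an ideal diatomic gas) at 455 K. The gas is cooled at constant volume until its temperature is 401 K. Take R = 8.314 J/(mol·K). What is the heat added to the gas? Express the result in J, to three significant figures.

Constant volume ⇒ W = 0, so Q = ΔU = nCᵥΔT with Cᵥ = 5R/2 = 20.79 J/(mol·K).
ΔU = (2.78)(20.79)(401 − 455) = -3120 J.

Q ≈ -3120 J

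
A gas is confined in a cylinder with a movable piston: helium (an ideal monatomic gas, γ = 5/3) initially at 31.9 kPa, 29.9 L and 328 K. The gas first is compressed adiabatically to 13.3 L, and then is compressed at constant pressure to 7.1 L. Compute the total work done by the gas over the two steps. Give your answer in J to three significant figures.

Step 1 (adiabatic): W = (P₁V₁ − P₂V₂)/(γ−1) = (953.8 − 1637)/0.667 = -1025 J.
After step 1: P = 123.1 kPa, V = 13.3 L, T = 562.9 K.
Step 2 (isobaric): W = PΔV = (123.1 kPa)(7.1 − 13.3 L) = -763 J.
W_total = -1025 − 763 = -1788 J.

W_total ≈ -1790 J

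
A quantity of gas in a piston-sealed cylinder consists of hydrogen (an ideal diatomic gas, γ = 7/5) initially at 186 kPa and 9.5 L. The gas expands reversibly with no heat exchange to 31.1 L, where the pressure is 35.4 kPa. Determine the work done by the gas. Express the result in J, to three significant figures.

W ≈ 1670 J

Adiabatic: W = (P₁V₁ − P₂V₂)/(γ − 1) with γ = 7/5.
P₁V₁ = 1767 J, P₂V₂ = 1101 J.
W = (1767 − 1101) / 0.4 = 1665 J.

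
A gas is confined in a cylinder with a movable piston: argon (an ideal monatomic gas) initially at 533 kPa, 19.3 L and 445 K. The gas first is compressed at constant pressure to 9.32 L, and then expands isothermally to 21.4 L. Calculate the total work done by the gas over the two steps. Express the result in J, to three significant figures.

W_total ≈ -1190 J

Step 1 (isobaric): W = PΔV = (533 kPa)(9.32 − 19.3 L) = -5319 J.
After step 1: P = 533 kPa, V = 9.32 L, T = 214.9 K.
Step 2 (isothermal): W = P₁V₁ ln(V₂/V₁) = (4968) ln(21.4/9.32) = 4129 J.
W_total = -5319 + 4129 = -1190 J.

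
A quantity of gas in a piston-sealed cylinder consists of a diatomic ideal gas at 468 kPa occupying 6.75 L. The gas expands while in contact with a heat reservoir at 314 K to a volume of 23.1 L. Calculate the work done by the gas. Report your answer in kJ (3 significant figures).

W ≈ 3.89 kJ

Isothermal: W = nRT ln(V₂/V₁) = P₁V₁ ln(V₂/V₁).
P₁V₁ = (468 kPa)(6.75 L) = 3159 J.
W = 3159 × ln(23.1/6.75) = 3159 × 1.23
W_by_gas = 3886 J.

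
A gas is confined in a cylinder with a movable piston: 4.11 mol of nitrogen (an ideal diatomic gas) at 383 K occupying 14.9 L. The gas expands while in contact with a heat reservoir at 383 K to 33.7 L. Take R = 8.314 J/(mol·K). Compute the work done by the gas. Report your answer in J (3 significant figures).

Isothermal: W = nRT ln(V₂/V₁).
W = (4.11)(8.314)(383) × ln(33.7/14.9)
  = 13087 × 0.8161
W_by_gas = 10681 J.

W ≈ 10700 J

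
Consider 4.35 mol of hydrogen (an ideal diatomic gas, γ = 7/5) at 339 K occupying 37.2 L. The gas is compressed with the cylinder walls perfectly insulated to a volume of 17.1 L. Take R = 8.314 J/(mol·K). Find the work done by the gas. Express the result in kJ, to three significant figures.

Adiabatic: TV^(γ−1) = const with γ = 7/5.
T₂ = T₁ (V₁/V₂)^(γ−1) = 339 × (37.2/17.1)^0.4 = 339 × 1.365 = 462.6 K.
W_by = nCᵥ(T₁ − T₂) = (4.35)(20.79)(339 − 462.6) = -11176 J.

W ≈ -11.2 kJ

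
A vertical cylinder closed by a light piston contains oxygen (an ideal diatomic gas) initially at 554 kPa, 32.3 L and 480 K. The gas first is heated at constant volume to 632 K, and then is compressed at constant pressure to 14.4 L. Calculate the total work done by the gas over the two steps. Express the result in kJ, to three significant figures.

W_total ≈ -13.1 kJ

Step 1 (isochoric): W = 0 (constant volume).
After step 1: P = 729.4 kPa (V unchanged).
Step 2 (isobaric): W = PΔV = (729.4 kPa)(14.4 − 32.3 L) = -13057 J.
W_total = 0 − 13057 = -13057 J.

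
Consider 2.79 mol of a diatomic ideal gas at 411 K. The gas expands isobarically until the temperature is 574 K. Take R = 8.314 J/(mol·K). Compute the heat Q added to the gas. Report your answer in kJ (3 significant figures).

Isobaric: W = nRΔT = (2.79)(8.314)(163) = 3781 J.
ΔU = nCᵥΔT with Cᵥ = 5R/2: ΔU = (2.79)(20.79)(163) = 9452 J.
Q = ΔU + W = 9452 + 3781 = 13233 J.

Q ≈ 13.2 kJ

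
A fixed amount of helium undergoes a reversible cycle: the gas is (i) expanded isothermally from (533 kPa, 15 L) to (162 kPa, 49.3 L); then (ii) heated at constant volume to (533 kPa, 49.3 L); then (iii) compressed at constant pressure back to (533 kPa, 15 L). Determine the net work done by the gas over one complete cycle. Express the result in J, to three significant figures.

W_net ≈ -8770 J

Leg (i): W = PᵢVᵢ ln(V_f/Vᵢ) = (7995) ln(49.3/15) = 9513 J.
Leg (ii): W = 0.
Leg (iii): W = PΔV = (533)(15 − 49.3) = -18282 J.
W_net = 9513 − 18282 = -8769 J.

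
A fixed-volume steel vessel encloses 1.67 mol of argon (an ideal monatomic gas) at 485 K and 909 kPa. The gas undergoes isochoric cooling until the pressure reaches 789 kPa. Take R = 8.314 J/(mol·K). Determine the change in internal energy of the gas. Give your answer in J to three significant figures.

Constant volume ⇒ W = 0, so Q = ΔU = nCᵥΔT with Cᵥ = 3R/2 = 12.47 J/(mol·K).
At constant V, T₂/T₁ = P₂/P₁ ⇒ ΔT = T₁(P₂/P₁ − 1) = 485·(789/909 − 1) = -64.03 K.
ΔU = (1.67)(12.47)(-64.03) = -1333 J.

ΔU ≈ -1330 J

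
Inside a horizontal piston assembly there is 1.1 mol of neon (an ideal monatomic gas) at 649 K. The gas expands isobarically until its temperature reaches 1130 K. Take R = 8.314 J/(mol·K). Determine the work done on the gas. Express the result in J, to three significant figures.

Isobaric: W = P ΔV = nR ΔT.
W = (1.1)(8.314)(1130 − 649) = 4399 J.
Work on gas = −W_by = -4399 J.

W ≈ -4400 J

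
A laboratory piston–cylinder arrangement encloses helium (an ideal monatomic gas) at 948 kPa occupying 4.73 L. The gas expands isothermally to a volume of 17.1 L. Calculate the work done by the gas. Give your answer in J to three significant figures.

W ≈ 5760 J

Isothermal: W = nRT ln(V₂/V₁) = P₁V₁ ln(V₂/V₁).
P₁V₁ = (948 kPa)(4.73 L) = 4484 J.
W = 4484 × ln(17.1/4.73) = 4484 × 1.285
W_by_gas = 5763 J.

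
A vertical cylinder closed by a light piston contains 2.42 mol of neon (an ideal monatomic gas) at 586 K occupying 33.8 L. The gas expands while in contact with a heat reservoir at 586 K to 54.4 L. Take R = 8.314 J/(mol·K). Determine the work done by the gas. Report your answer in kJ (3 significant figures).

W ≈ 5.61 kJ

Isothermal: W = nRT ln(V₂/V₁).
W = (2.42)(8.314)(586) × ln(54.4/33.8)
  = 11790 × 0.4759
W_by_gas = 5611 J.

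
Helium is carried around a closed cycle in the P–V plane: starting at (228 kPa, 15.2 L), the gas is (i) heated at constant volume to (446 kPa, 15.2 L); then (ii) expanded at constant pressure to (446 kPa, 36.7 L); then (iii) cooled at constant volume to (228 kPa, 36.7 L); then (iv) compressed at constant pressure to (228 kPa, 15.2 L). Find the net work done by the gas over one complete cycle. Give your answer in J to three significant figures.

W_net ≈ 4690 J

Constant-volume legs do no work.
W(ii) = (446)(36.7 − 15.2) = 9589 J; W(iv) = (228)(15.2 − 36.7) = -4902 J.
W_net = 9589 − 4902 = 4687 J (the clockwise enclosed area).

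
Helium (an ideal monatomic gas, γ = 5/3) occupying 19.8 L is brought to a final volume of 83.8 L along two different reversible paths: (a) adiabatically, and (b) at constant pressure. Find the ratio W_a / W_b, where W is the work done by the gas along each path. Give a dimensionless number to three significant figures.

Path (a) adiabatic: W = P₁V₁(1 − (V₁/V₂)^(γ−1))/(γ−1) → W_a/(P₁V₁) = 0.9267.
Path (b) isobaric: W = P₁(V₂ − V₁) → W_b/(P₁V₁) = 3.232.
W_a / W_b = 0.9267 / 3.232 = 0.2867.

W_a / W_b ≈ 0.287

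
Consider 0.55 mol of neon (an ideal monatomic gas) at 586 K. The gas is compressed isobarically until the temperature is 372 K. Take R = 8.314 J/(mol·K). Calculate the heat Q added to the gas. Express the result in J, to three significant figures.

Isobaric: W = nRΔT = (0.55)(8.314)(-214) = -978.6 J.
ΔU = nCᵥΔT with Cᵥ = 3R/2: ΔU = (0.55)(12.47)(-214) = -1468 J.
Q = ΔU + W = -1468 − 978.6 = -2446 J.

Q ≈ -2450 J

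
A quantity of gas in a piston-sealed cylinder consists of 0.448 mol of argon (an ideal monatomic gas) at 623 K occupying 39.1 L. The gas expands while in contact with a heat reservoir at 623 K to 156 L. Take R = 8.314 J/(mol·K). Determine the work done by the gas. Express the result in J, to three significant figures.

Isothermal: W = nRT ln(V₂/V₁).
W = (0.448)(8.314)(623) × ln(156/39.1)
  = 2320 × 1.384
W_by_gas = 3211 J.

W ≈ 3210 J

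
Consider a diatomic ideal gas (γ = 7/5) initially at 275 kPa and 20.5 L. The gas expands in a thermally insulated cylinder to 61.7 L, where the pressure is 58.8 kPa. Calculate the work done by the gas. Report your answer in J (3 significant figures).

Adiabatic: W = (P₁V₁ − P₂V₂)/(γ − 1) with γ = 7/5.
P₁V₁ = 5638 J, P₂V₂ = 3628 J.
W = (5638 − 3628) / 0.4 = 5024 J.

W ≈ 5020 J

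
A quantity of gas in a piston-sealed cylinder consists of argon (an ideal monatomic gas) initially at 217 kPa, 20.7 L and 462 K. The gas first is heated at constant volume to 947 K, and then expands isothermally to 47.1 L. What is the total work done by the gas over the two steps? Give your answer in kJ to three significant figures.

Step 1 (isochoric): W = 0 (constant volume).
After step 1: P = 444.8 kPa (V unchanged).
Step 2 (isothermal): W = P₁V₁ ln(V₂/V₁) = (9207) ln(47.1/20.7) = 7570 J.
W_total = 0 + 7570 = 7570 J.

W_total ≈ 7.57 kJ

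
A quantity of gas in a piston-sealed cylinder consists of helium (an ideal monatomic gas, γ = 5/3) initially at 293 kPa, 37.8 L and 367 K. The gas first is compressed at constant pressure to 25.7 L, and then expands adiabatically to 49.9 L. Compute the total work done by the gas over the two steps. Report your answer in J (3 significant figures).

Step 1 (isobaric): W = PΔV = (293 kPa)(25.7 − 37.8 L) = -3545 J.
After step 1: P = 293 kPa, V = 25.7 L, T = 249.5 K.
Step 2 (adiabatic): W = (P₁V₁ − P₂V₂)/(γ−1) = (7530 − 4838)/0.667 = 4038 J.
W_total = -3545 + 4038 = 492.5 J.

W_total ≈ 492 J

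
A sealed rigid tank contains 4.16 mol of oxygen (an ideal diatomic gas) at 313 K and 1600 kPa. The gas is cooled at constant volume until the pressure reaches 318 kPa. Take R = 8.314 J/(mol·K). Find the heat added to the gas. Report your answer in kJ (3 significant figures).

Constant volume ⇒ W = 0, so Q = ΔU = nCᵥΔT with Cᵥ = 5R/2 = 20.79 J/(mol·K).
At constant V, T₂/T₁ = P₂/P₁ ⇒ ΔT = T₁(P₂/P₁ − 1) = 313·(318/1600 − 1) = -250.8 K.
ΔU = (4.16)(20.79)(-250.8) = -21685 J.

Q ≈ -21.7 kJ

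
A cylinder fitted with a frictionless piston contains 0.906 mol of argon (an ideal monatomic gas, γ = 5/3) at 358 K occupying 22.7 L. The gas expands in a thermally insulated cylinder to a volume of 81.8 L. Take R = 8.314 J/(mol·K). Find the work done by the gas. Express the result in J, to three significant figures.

W ≈ 2320 J

Adiabatic: TV^(γ−1) = const with γ = 5/3.
T₂ = T₁ (V₁/V₂)^(γ−1) = 358 × (22.7/81.8)^0.667 = 358 × 0.4254 = 152.3 K.
W_by = nCᵥ(T₁ − T₂) = (0.906)(12.47)(358 − 152.3) = 2324 J.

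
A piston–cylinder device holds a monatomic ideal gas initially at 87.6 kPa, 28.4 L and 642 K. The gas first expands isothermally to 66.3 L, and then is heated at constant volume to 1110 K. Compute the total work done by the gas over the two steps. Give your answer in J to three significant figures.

Step 1 (isothermal): W = P₁V₁ ln(V₂/V₁) = (2488) ln(66.3/28.4) = 2109 J.
Step 2 (isochoric): W = 0 (constant volume).
W_total = 2109 + 0 = 2109 J.

W_total ≈ 2110 J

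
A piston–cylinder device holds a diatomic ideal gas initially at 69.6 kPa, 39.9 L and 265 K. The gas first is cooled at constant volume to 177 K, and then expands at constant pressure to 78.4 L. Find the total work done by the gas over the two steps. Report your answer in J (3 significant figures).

W_total ≈ 1790 J

Step 1 (isochoric): W = 0 (constant volume).
After step 1: P = 46.49 kPa (V unchanged).
Step 2 (isobaric): W = PΔV = (46.49 kPa)(78.4 − 39.9 L) = 1790 J.
W_total = 0 + 1790 = 1790 J.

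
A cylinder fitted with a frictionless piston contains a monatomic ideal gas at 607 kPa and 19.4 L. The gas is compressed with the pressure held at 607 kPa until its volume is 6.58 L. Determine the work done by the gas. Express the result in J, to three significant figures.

Isobaric: W = P ΔV.
W = (607 kPa)(6.58 − 19.4 L) = (607)(-12.82) = -7782 J.

W ≈ -7780 J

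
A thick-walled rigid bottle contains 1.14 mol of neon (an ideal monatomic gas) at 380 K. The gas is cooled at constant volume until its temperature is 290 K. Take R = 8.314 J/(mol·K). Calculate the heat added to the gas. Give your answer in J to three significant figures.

Constant volume ⇒ W = 0, so Q = ΔU = nCᵥΔT with Cᵥ = 3R/2 = 12.47 J/(mol·K).
ΔU = (1.14)(12.47)(290 − 380) = -1280 J.

Q ≈ -1280 J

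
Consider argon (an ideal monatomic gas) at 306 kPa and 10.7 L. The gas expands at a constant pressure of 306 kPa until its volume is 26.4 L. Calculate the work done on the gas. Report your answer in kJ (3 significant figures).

W ≈ -4.80 kJ

Isobaric: W = P ΔV.
W = (306 kPa)(26.4 − 10.7 L) = (306)(15.7) = 4804 J.
Work on gas = −W_by = -4804 J.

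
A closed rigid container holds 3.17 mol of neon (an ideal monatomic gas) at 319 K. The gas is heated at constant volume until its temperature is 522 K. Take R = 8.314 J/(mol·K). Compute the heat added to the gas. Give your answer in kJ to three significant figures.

Constant volume ⇒ W = 0, so Q = ΔU = nCᵥΔT with Cᵥ = 3R/2 = 12.47 J/(mol·K).
ΔU = (3.17)(12.47)(522 − 319) = 8025 J.

Q ≈ 8.03 kJ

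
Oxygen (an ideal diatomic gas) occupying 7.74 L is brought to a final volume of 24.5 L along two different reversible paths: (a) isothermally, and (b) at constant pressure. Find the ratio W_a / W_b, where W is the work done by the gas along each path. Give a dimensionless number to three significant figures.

Path (a) isothermal: W = P₁V₁ ln(V₂/V₁) → W_a/(P₁V₁) = 1.152.
Path (b) isobaric: W = P₁(V₂ − V₁) → W_b/(P₁V₁) = 2.165.
W_a / W_b = 1.152 / 2.165 = 0.5321.

W_a / W_b ≈ 0.532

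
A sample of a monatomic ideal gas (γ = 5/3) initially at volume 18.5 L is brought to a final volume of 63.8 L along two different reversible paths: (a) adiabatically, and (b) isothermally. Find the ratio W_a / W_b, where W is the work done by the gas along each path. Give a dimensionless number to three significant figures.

Path (a) adiabatic: W = P₁V₁(1 − (V₁/V₂)^(γ−1))/(γ−1) → W_a/(P₁V₁) = 0.8429.
Path (b) isothermal: W = P₁V₁ ln(V₂/V₁) → W_b/(P₁V₁) = 1.238.
W_a / W_b = 0.8429 / 1.238 = 0.6808.

W_a / W_b ≈ 0.681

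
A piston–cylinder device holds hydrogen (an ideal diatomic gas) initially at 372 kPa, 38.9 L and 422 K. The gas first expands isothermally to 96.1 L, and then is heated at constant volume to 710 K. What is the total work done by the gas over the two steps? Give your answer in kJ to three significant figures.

W_total ≈ 13.1 kJ

Step 1 (isothermal): W = P₁V₁ ln(V₂/V₁) = (14471) ln(96.1/38.9) = 13087 J.
Step 2 (isochoric): W = 0 (constant volume).
W_total = 13087 + 0 = 13087 J.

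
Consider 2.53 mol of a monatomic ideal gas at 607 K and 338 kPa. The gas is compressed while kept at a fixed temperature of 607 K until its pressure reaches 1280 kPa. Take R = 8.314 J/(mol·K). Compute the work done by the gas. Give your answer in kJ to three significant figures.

Isothermal process: W = nRT ln(V₂/V₁) = nRT ln(P₁/P₂).
W = (2.53)(8.314)(607) × ln(338/1280)
  = 12768 × ln(0.2641) = 12768 × -1.332
W_by_gas = -17001 J.

W ≈ -17.0 kJ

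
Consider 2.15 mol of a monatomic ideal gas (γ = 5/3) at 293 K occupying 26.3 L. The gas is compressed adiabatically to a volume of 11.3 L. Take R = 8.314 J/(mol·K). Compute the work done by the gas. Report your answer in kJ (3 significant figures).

W ≈ -5.94 kJ

Adiabatic: TV^(γ−1) = const with γ = 5/3.
T₂ = T₁ (V₁/V₂)^(γ−1) = 293 × (26.3/11.3)^0.667 = 293 × 1.756 = 514.6 K.
W_by = nCᵥ(T₁ − T₂) = (2.15)(12.47)(293 − 514.6) = -5941 J.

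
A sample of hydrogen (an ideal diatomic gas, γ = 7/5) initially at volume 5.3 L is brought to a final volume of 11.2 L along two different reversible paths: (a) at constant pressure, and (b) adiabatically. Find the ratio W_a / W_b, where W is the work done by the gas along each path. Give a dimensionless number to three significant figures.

Path (a) isobaric: W = P₁(V₂ − V₁) → W_a/(P₁V₁) = 1.113.
Path (b) adiabatic: W = P₁V₁(1 − (V₁/V₂)^(γ−1))/(γ−1) → W_b/(P₁V₁) = 0.6466.
W_a / W_b = 1.113 / 0.6466 = 1.722.

W_a / W_b ≈ 1.72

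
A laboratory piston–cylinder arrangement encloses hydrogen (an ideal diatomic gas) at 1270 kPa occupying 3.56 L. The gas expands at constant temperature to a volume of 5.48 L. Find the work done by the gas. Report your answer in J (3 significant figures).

Isothermal: W = nRT ln(V₂/V₁) = P₁V₁ ln(V₂/V₁).
P₁V₁ = (1270 kPa)(3.56 L) = 4521 J.
W = 4521 × ln(5.48/3.56) = 4521 × 0.4313
W_by_gas = 1950 J.

W ≈ 1950 J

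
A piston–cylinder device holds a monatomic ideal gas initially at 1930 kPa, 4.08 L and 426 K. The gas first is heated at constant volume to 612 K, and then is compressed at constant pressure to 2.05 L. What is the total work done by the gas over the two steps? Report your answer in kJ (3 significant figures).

W_total ≈ -5.63 kJ

Step 1 (isochoric): W = 0 (constant volume).
After step 1: P = 2773 kPa (V unchanged).
Step 2 (isobaric): W = PΔV = (2773 kPa)(2.05 − 4.08 L) = -5629 J.
W_total = 0 − 5629 = -5629 J.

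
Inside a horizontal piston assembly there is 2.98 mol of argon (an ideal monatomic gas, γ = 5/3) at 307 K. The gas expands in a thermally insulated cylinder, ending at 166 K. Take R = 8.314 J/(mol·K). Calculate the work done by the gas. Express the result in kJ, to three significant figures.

W ≈ 5.24 kJ

Adiabatic ⇒ Q = 0, so W_by = −ΔU = nCᵥ(T₁ − T₂).
Cᵥ = 3R/2 = 12.47 J/(mol·K).
W = (2.98)(12.47)(307 − 166) = 5240 J.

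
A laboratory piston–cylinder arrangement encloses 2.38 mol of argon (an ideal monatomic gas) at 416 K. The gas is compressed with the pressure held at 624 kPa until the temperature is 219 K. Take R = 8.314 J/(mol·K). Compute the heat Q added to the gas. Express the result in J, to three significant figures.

Isobaric: W = nRΔT = (2.38)(8.314)(-197) = -3898 J.
ΔU = nCᵥΔT with Cᵥ = 3R/2: ΔU = (2.38)(12.47)(-197) = -5847 J.
Q = ΔU + W = -5847 − 3898 = -9745 J.

Q ≈ -9750 J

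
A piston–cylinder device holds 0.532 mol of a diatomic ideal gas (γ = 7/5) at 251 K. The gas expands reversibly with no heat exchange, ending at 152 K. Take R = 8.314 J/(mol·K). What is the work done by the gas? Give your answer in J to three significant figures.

Adiabatic ⇒ Q = 0, so W_by = −ΔU = nCᵥ(T₁ − T₂).
Cᵥ = 5R/2 = 20.79 J/(mol·K).
W = (0.532)(20.79)(251 − 152) = 1095 J.

W ≈ 1090 J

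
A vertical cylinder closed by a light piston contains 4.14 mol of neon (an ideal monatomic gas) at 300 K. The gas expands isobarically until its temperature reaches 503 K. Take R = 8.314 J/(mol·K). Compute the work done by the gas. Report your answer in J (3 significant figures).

Isobaric: W = P ΔV = nR ΔT.
W = (4.14)(8.314)(503 − 300) = 6987 J.

W ≈ 6990 J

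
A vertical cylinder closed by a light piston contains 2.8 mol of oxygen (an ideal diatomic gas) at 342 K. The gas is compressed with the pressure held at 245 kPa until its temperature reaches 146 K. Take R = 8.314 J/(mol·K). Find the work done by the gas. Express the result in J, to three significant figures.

W ≈ -4560 J

Isobaric: W = P ΔV = nR ΔT.
W = (2.8)(8.314)(146 − 342) = -4563 J.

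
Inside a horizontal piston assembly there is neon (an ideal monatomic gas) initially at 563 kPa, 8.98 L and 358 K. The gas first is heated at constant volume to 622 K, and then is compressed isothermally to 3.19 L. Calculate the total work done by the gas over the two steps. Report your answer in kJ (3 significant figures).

Step 1 (isochoric): W = 0 (constant volume).
After step 1: P = 978.2 kPa (V unchanged).
Step 2 (isothermal): W = P₁V₁ ln(V₂/V₁) = (8784) ln(3.19/8.98) = -9091 J.
W_total = 0 − 9091 = -9091 J.

W_total ≈ -9.09 kJ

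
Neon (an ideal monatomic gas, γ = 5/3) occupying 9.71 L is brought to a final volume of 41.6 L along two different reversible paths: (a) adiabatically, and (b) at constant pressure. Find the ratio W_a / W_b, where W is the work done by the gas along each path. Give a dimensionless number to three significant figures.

W_a / W_b ≈ 0.284

Path (a) adiabatic: W = P₁V₁(1 − (V₁/V₂)^(γ−1))/(γ−1) → W_a/(P₁V₁) = 0.9314.
Path (b) isobaric: W = P₁(V₂ − V₁) → W_b/(P₁V₁) = 3.284.
W_a / W_b = 0.9314 / 3.284 = 0.2836.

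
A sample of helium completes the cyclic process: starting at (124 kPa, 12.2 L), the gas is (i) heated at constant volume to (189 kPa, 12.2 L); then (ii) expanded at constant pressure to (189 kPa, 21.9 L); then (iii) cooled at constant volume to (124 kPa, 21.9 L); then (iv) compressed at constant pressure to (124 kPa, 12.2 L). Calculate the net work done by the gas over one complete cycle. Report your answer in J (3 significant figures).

W_net ≈ 630 J

Constant-volume legs do no work.
W(ii) = (189)(21.9 − 12.2) = 1833 J; W(iv) = (124)(12.2 − 21.9) = -1203 J.
W_net = 1833 − 1203 = 630.5 J (the clockwise enclosed area).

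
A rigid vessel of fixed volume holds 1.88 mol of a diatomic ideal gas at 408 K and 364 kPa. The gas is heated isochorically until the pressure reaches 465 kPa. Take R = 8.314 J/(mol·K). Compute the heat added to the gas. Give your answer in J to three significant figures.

Q ≈ 4420 J

Constant volume ⇒ W = 0, so Q = ΔU = nCᵥΔT with Cᵥ = 5R/2 = 20.79 J/(mol·K).
At constant V, T₂/T₁ = P₂/P₁ ⇒ ΔT = T₁(P₂/P₁ − 1) = 408·(465/364 − 1) = 113.2 K.
ΔU = (1.88)(20.79)(113.2) = 4424 J.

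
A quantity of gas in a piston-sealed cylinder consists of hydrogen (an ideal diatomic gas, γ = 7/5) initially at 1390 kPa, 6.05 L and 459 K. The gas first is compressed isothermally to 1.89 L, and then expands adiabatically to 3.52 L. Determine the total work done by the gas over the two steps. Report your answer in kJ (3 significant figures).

W_total ≈ -5.15 kJ

Step 1 (isothermal): W = P₁V₁ ln(V₂/V₁) = (8410) ln(1.89/6.05) = -9784 J.
After step 1: P = 4449 kPa, V = 1.89 L, T = 459 K.
Step 2 (adiabatic): W = (P₁V₁ − P₂V₂)/(γ−1) = (8410 − 6557)/0.4 = 4630 J.
W_total = -9784 + 4630 = -5154 J.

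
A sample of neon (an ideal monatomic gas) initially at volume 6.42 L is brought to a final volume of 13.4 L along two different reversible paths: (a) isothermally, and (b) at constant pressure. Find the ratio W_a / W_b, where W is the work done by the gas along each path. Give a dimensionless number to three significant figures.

Path (a) isothermal: W = P₁V₁ ln(V₂/V₁) → W_a/(P₁V₁) = 0.7358.
Path (b) isobaric: W = P₁(V₂ − V₁) → W_b/(P₁V₁) = 1.087.
W_a / W_b = 0.7358 / 1.087 = 0.6768.

W_a / W_b ≈ 0.677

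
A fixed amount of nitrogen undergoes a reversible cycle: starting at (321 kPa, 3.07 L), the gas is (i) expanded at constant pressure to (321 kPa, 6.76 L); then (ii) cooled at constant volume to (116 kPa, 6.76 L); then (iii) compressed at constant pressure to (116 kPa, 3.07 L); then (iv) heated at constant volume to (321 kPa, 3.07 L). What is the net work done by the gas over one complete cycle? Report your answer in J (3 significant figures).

Constant-volume legs do no work.
W(i) = (321)(6.76 − 3.07) = 1184 J; W(iii) = (116)(3.07 − 6.76) = -428 J.
W_net = 1184 − 428 = 756.5 J (the clockwise enclosed area).

W_net ≈ 756 J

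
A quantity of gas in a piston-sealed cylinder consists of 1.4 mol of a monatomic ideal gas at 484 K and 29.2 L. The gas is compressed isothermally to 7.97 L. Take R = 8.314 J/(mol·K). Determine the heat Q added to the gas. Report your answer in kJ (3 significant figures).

Q ≈ -7.32 kJ

Isothermal ⇒ ΔU = 0, so Q = W = nRT ln(V₂/V₁).
Q = (1.4)(8.314)(484) ln(7.97/29.2) = 5634 × -1.298 = -7315 J.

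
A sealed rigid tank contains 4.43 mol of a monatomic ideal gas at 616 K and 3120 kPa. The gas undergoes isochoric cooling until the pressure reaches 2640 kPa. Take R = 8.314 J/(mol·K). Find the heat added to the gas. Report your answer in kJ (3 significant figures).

Q ≈ -5.24 kJ

Constant volume ⇒ W = 0, so Q = ΔU = nCᵥΔT with Cᵥ = 3R/2 = 12.47 J/(mol·K).
At constant V, T₂/T₁ = P₂/P₁ ⇒ ΔT = T₁(P₂/P₁ − 1) = 616·(2640/3120 − 1) = -94.77 K.
ΔU = (4.43)(12.47)(-94.77) = -5236 J.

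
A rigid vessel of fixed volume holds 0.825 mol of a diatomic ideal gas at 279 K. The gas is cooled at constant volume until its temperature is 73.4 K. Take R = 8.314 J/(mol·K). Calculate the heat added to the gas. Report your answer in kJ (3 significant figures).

Q ≈ -3.53 kJ

Constant volume ⇒ W = 0, so Q = ΔU = nCᵥΔT with Cᵥ = 5R/2 = 20.79 J/(mol·K).
ΔU = (0.825)(20.79)(73.4 − 279) = -3526 J.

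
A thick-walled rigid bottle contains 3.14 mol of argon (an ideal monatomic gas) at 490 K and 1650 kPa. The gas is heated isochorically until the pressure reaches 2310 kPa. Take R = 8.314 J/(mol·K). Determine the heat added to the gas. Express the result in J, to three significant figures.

Q ≈ 7680 J

Constant volume ⇒ W = 0, so Q = ΔU = nCᵥΔT with Cᵥ = 3R/2 = 12.47 J/(mol·K).
At constant V, T₂/T₁ = P₂/P₁ ⇒ ΔT = T₁(P₂/P₁ − 1) = 490·(2310/1650 − 1) = 196 K.
ΔU = (3.14)(12.47)(196) = 7675 J.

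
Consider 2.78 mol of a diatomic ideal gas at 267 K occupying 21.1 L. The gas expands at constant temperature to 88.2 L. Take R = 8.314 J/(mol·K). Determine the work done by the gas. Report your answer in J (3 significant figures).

Isothermal: W = nRT ln(V₂/V₁).
W = (2.78)(8.314)(267) × ln(88.2/21.1)
  = 6171 × 1.43
W_by_gas = 8827 J.

W ≈ 8830 J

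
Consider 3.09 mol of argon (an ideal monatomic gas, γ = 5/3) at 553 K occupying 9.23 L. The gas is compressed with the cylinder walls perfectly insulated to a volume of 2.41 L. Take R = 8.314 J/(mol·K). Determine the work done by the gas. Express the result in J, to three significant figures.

Adiabatic: TV^(γ−1) = const with γ = 5/3.
T₂ = T₁ (V₁/V₂)^(γ−1) = 553 × (9.23/2.41)^0.667 = 553 × 2.448 = 1354 K.
W_by = nCᵥ(T₁ − T₂) = (3.09)(12.47)(553 − 1354) = -30854 J.

W ≈ -30900 J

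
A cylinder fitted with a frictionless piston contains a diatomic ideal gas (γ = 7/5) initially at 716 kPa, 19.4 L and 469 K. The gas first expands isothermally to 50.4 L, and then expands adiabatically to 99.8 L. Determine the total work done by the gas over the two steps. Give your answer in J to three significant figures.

W_total ≈ 21600 J

Step 1 (isothermal): W = P₁V₁ ln(V₂/V₁) = (13890) ln(50.4/19.4) = 13261 J.
After step 1: P = 275.6 kPa, V = 50.4 L, T = 469 K.
Step 2 (adiabatic): W = (P₁V₁ − P₂V₂)/(γ−1) = (13890 − 10569)/0.4 = 8303 J.
W_total = 13261 + 8303 = 21565 J.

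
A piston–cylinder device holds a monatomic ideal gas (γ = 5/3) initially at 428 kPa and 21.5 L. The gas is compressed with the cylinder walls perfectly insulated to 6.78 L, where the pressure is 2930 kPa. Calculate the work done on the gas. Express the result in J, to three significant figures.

W ≈ 16000 J

Adiabatic: W = (P₁V₁ − P₂V₂)/(γ − 1) with γ = 5/3.
P₁V₁ = 9202 J, P₂V₂ = 19865 J.
W = (9202 − 19865) / 0.6667 = -15995 J.
Work on gas = −W_by = 15995 J.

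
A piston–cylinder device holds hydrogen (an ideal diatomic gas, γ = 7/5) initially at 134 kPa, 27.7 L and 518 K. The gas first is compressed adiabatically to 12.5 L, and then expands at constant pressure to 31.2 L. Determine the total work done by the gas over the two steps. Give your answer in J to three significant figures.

W_total ≈ 4160 J

Step 1 (adiabatic): W = (P₁V₁ − P₂V₂)/(γ−1) = (3712 − 5103)/0.4 = -3478 J.
After step 1: P = 408.2 kPa, V = 12.5 L, T = 712.1 K.
Step 2 (isobaric): W = PΔV = (408.2 kPa)(31.2 − 12.5 L) = 7634 J.
W_total = -3478 + 7634 = 4156 J.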